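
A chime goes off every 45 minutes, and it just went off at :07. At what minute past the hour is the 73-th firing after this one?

73·45 = 3285.
3285 = 54·60 + 45, so 3285 mod 60 = 45.
(7 + 45) mod 60 = 52.

52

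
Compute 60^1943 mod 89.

Successive squares of 60 mod 89: 60^1≡60, 60^2≡40, 60^4≡87, 60^8≡4, 60^16≡16, 60^32≡78, 60^64≡32, 60^128≡45, 60^256≡67, 60^512≡39, 60^1024≡8.
1943 = 1 + 2 + 4 + 16 + 128 + 256 + 512 + 1024, so 60^1943 ≡ 60·40·87·16·45·67·39·8 ≡ 6 (mod 89).

6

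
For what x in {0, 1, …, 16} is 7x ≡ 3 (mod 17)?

The inverse of 7 mod 17 is 5 (since 7·5 = 35 ≡ 1).
Multiplying both sides by 5: x ≡ 5·3 = 15 ≡ 15 (mod 17).
Check: 7·15 = 105 = 6·17 + 3.

15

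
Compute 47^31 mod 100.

3

By repeated squaring mod 100: 47^1≡47, 47^2≡9, 47^4≡81, 47^8≡61, 47^16≡21.
Since 31 = 1 + 2 + 4 + 8 + 16 in binary, 47^31 ≡ 47·9·81·61·21 ≡ 3 (mod 100).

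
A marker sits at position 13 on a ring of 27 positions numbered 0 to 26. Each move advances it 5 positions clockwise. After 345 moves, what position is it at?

10

345·5 = 1725.
1725 − 63·27 = 24, so 1725 ≡ 24 (mod 27).
(13 + 24) mod 27 = 10.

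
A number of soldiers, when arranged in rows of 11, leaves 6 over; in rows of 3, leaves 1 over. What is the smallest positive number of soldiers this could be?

28

Since 3·4 ≡ 1 (mod 11), take x = 1 + 3·((6−1)·4 mod 11) = 1 + 3·9 = 28.
Check: 28 mod 11 = 6, 28 mod 3 = 1.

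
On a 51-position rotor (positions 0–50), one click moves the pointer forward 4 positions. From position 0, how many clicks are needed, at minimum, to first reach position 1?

4·13 = 52 = 1·51 + 1, so 4⁻¹ ≡ 13 (mod 51).

13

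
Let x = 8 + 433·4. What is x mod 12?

0

433·4 = 1732.
1732 = 144·12 + 4, so 1732 mod 12 = 4.
(8 + 4) mod 12 = 0.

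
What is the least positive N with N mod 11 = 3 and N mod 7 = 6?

x ≡ 6 (mod 7) gives x ∈ {6, 13, 20, 27, 34, 41, 48, 55, …}.
The first of these with x mod 11 = 3 is 69.

69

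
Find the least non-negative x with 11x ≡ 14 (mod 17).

9

11⁻¹ ≡ 14 (mod 17) because 11·14 = 154 = 9·17 + 1.
Multiplying both sides by 14: x ≡ 14·14 = 196 ≡ 9 (mod 17).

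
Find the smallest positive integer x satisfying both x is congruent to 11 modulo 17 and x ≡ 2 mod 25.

Since 25·15 ≡ 1 (mod 17), take x = 2 + 25·((11−2)·15 mod 17) = 2 + 25·16 = 402.
Check: 402 mod 17 = 11, 402 mod 25 = 2.

402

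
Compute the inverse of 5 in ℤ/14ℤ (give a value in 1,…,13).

3

5·3 = 15 = 1·14 + 1, so 5⁻¹ ≡ 3 (mod 14).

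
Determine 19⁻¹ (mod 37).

37 = 1·19 + 18
19 = 1·18 + 1
18 = 18·1 + 0
Back-substituting gives 19·2 ≡ 1 (mod 37).

2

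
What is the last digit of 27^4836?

1

The units digit of 27^n cycles with period 4: 7, 9, 3, 1, …
4836 mod 4 = 0, so the last digit matches 7^4 = 1.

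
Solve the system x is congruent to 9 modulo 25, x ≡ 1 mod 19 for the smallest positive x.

134

x ≡ 1 (mod 19) gives x ∈ {1, 20, 39, 58, 77, 96, 115, 134}.
The first of these with x mod 25 = 9 is 134.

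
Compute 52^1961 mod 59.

By repeated squaring mod 59: 52^1≡52, 52^2≡49, 52^4≡41, 52^8≡29, 52^16≡15, 52^32≡48, 52^64≡3, 52^128≡9, 52^256≡22, 52^512≡12, 52^1024≡26.
Since 1961 = 1 + 8 + 32 + 128 + 256 + 512 + 1024 in binary, 52^1961 ≡ 52·29·48·9·22·12·26 ≡ 32 (mod 59).

32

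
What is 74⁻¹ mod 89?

89 = 1·74 + 15
74 = 4·15 + 14
15 = 1·14 + 1
14 = 14·1 + 0
Back-substituting gives 74·83 ≡ 1 (mod 89).

83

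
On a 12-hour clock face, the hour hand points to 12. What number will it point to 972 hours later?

12

972 − 81·12 = 0, so 972 ≡ 0 (mod 12).
12 + 0 → 12 on a 12-hour dial.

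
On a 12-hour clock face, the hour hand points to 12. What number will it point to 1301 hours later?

5

1301 mod 12 = 5 (since 108·12 = 1296).
12 + 5 → 5 on a 12-hour dial.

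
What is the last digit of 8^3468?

Last digits of 8^n: 8, 4, 2, 6 (period 4).
3468 mod 4 = 0, so the last digit matches 8^4 = 6.

6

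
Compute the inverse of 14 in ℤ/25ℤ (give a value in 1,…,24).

25 = 1·14 + 11
14 = 1·11 + 3
11 = 3·3 + 2
3 = 1·2 + 1
2 = 2·1 + 0
Back-substituting gives 14·9 ≡ 1 (mod 25).

9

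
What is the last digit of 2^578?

4

Last digits of 2^n: 2, 4, 8, 6 (period 4).
578 leaves remainder 2 on division by 4, so 2^578 ends in 4.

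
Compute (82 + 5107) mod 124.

5107 = 41·124 + 23, so 5107 mod 124 = 23.
(82 + 23) mod 124 = 105.

105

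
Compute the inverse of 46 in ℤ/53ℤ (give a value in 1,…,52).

15

53 = 1·46 + 7
46 = 6·7 + 4
7 = 1·4 + 3
4 = 1·3 + 1
3 = 3·1 + 0
Back-substituting gives 46·15 ≡ 1 (mod 53).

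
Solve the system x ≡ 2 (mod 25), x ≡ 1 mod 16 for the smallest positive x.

Since 16·11 ≡ 1 (mod 25), take x = 1 + 16·((2−1)·11 mod 25) = 1 + 16·11 = 177.
Check: 177 mod 25 = 2, 177 mod 16 = 1.

177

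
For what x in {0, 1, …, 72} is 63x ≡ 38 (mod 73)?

40

63⁻¹ ≡ 51 (mod 73) because 63·51 = 3213 = 44·73 + 1.
So x ≡ 51·38 = 1938 ≡ 40 (mod 73).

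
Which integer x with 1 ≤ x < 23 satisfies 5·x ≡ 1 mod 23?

14

23 = 4·5 + 3
5 = 1·3 + 2
3 = 1·2 + 1
2 = 2·1 + 0
Back-substituting gives 5·14 ≡ 1 (mod 23).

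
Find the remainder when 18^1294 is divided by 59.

28

By repeated squaring mod 59: 18^1≡18, 18^2≡29, 18^4≡15, 18^8≡48, 18^16≡3, 18^32≡9, 18^64≡22, 18^128≡12, 18^256≡26, 18^512≡27, 18^1024≡21.
1294 = 2 + 4 + 8 + 256 + 1024, so 18^1294 ≡ 29·15·48·26·21 ≡ 28 (mod 59).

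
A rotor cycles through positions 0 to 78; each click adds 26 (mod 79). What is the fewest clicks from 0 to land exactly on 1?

79 = 3·26 + 1
26 = 26·1 + 0
Back-substituting gives 26·76 ≡ 1 (mod 79).

76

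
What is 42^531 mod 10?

The units digit of 42^n cycles with period 4: 2, 4, 8, 6, …
531 mod 4 = 3, so the last digit matches 2^3 = 8.

8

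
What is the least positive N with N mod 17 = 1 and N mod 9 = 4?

x ≡ 4 (mod 9) gives x ∈ {4, 13, 22, 31, 40, 49, 58, 67, …}.
The first of these with x mod 17 = 1 is 103.

103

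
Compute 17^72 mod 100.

Square-and-reduce mod 100: 17^1≡17, 17^2≡89, 17^4≡21, 17^8≡41, 17^16≡81, 17^32≡61, 17^64≡21.
Since 72 = 8 + 64 in binary, 17^72 ≡ 41·21 ≡ 61 (mod 100).

61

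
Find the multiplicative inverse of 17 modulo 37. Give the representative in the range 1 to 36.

24

37 = 2·17 + 3
17 = 5·3 + 2
3 = 1·2 + 1
2 = 2·1 + 0
Back-substituting gives 17·24 ≡ 1 (mod 37).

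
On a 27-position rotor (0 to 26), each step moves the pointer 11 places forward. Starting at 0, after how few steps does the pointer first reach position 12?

The inverse of 11 mod 27 is 5 (since 11·5 = 55 ≡ 1).
So x ≡ 5·12 = 60 ≡ 6 (mod 27).

6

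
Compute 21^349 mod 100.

81

Square-and-reduce mod 100: 21^1≡21, 21^2≡41, 21^4≡81, 21^8≡61, 21^16≡21, 21^32≡41, 21^64≡81, 21^128≡61, 21^256≡21.
349 = 1 + 4 + 8 + 16 + 64 + 256, so 21^349 ≡ 21·81·61·21·81·21 ≡ 81 (mod 100).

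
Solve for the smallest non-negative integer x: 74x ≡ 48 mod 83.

50

The inverse of 74 mod 83 is 46 (since 74·46 = 3404 ≡ 1).
Multiplying both sides by 46: x ≡ 46·48 = 2208 ≡ 50 (mod 83).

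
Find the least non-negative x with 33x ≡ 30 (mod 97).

45

33⁻¹ ≡ 50 (mod 97) because 33·50 = 1650 = 17·97 + 1.
Multiplying both sides by 50: x ≡ 50·30 = 1500 ≡ 45 (mod 97).
Check: 33·45 = 1485 = 15·97 + 30.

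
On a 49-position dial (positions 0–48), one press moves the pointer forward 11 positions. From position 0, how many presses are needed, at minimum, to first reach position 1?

9

11·9 = 99 = 2·49 + 1, so 11⁻¹ ≡ 9 (mod 49).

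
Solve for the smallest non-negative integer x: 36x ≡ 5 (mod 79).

36⁻¹ ≡ 11 (mod 79) because 36·11 = 396 = 5·79 + 1.
So x ≡ 11·5 = 55 ≡ 55 (mod 79).
Check: 36·55 = 1980 = 25·79 + 5.

55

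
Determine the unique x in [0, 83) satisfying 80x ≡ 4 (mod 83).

54

The inverse of 80 mod 83 is 55 (since 80·55 = 4400 ≡ 1).
So x ≡ 55·4 = 220 ≡ 54 (mod 83).
Check: 80·54 = 4320 = 52·83 + 4.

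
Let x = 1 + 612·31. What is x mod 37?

29

612·31 = 18972.
Dividing 18972 by 37 gives quotient 512 and remainder 28.
(1 + 28) mod 37 = 29.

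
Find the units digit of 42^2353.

2

Powers of 2 mod 10 repeat with period 4: 2, 4, 8, 6.
2353 mod 4 = 1, so the last digit matches 2^1 = 2.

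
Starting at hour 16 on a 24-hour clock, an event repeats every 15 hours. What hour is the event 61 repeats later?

19

61·15 = 915.
915 = 38·24 + 3, so 915 mod 24 = 3.
(16 + 3) mod 24 = 19.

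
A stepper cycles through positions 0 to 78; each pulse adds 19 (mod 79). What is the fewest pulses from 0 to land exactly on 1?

19·25 = 475 = 6·79 + 1, so 19⁻¹ ≡ 25 (mod 79).

25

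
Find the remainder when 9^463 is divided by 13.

9

Square-and-reduce mod 13: 9^1≡9, 9^2≡3, 9^4≡9, 9^8≡3, 9^16≡9, 9^32≡3, 9^64≡9, 9^128≡3, 9^256≡9.
463 = 1 + 2 + 4 + 8 + 64 + 128 + 256, so 9^463 ≡ 9·3·9·3·9·3·9 ≡ 9 (mod 13).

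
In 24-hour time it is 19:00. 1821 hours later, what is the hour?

1821 − 75·24 = 21, so 1821 ≡ 21 (mod 24).
(19 + 21) mod 24 = 16.

16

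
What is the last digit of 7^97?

Last digits of 7^n: 7, 9, 3, 1 (period 4).
97 mod 4 = 1, so the last digit matches 7^1 = 7.

7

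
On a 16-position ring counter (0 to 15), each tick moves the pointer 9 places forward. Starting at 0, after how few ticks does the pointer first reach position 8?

9⁻¹ ≡ 9 (mod 16) because 9·9 = 81 = 5·16 + 1.
So x ≡ 9·8 = 72 ≡ 8 (mod 16).
Check: 9·8 = 72 = 4·16 + 8.

8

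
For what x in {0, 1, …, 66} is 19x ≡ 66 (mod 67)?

7

19⁻¹ ≡ 60 (mod 67) because 19·60 = 1140 = 17·67 + 1.
Multiplying both sides by 60: x ≡ 60·66 = 3960 ≡ 7 (mod 67).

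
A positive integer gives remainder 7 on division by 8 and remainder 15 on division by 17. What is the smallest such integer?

15

x ≡ 7 (mod 8) gives x ∈ {7, 15}.
The first of these with x mod 17 = 15 is 15.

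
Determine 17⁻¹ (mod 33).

2

33 = 1·17 + 16
17 = 1·16 + 1
16 = 16·1 + 0
Back-substituting gives 17·2 ≡ 1 (mod 33).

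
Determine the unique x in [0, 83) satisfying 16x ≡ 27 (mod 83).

38

The inverse of 16 mod 83 is 26 (since 16·26 = 416 ≡ 1).
So x ≡ 26·27 = 702 ≡ 38 (mod 83).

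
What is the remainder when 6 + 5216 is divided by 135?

5216 − 38·135 = 86, so 5216 ≡ 86 (mod 135).
(6 + 86) mod 135 = 92.

92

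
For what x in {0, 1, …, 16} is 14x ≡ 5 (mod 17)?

4

The inverse of 14 mod 17 is 11 (since 14·11 = 154 ≡ 1).
Multiplying both sides by 11: x ≡ 11·5 = 55 ≡ 4 (mod 17).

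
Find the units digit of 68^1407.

2

Last digits of 8^n: 8, 4, 2, 6 (period 4).
1407 leaves remainder 3 on division by 4, so 68^1407 ends in 2.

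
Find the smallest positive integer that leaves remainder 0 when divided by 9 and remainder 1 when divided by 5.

36

x ≡ 1 (mod 5) gives x ∈ {1, 6, 11, 16, 21, 26, 31, 36}.
The first of these with x mod 9 = 0 is 36.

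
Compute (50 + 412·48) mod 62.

412·48 = 19776.
19776 − 318·62 = 60, so 19776 ≡ 60 (mod 62).
(50 + 60) mod 62 = 48.

48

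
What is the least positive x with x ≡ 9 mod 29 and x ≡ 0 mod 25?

x ≡ 0 (mod 25) gives x ∈ {0, 25, 50, 75, 100, 125}.
The first of these with x mod 29 = 9 is 125.

125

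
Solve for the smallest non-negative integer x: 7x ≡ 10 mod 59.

52

7⁻¹ ≡ 17 (mod 59) because 7·17 = 119 = 2·59 + 1.
So x ≡ 17·10 = 170 ≡ 52 (mod 59).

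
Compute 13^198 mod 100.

29

By repeated squaring mod 100: 13^1≡13, 13^2≡69, 13^4≡61, 13^8≡21, 13^16≡41, 13^32≡81, 13^64≡61, 13^128≡21.
Since 198 = 2 + 4 + 64 + 128 in binary, 13^198 ≡ 69·61·61·21 ≡ 29 (mod 100).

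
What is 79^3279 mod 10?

9

Last digits of 9^n: 9, 1 (period 2).
3279 mod 2 = 1, so the last digit matches 9^1 = 9.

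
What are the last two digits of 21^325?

01

Successive squares of 21 mod 100: 21^1≡21, 21^2≡41, 21^4≡81, 21^8≡61, 21^16≡21, 21^32≡41, 21^64≡81, 21^128≡61, 21^256≡21.
Since 325 = 1 + 4 + 64 + 256 in binary, 21^325 ≡ 21·81·81·21 ≡ 1 (mod 100).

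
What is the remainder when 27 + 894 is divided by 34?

894 − 26·34 = 10, so 894 ≡ 10 (mod 34).
(27 + 10) mod 34 = 3.

3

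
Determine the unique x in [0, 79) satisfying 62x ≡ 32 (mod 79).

The inverse of 62 mod 79 is 65 (since 62·65 = 4030 ≡ 1).
Multiplying both sides by 65: x ≡ 65·32 = 2080 ≡ 26 (mod 79).
Check: 62·26 = 1612 = 20·79 + 32.

26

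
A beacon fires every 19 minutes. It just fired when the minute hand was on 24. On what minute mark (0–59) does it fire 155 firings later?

29

155·19 = 2945.
Dividing 2945 by 60 gives quotient 49 and remainder 5.
(24 + 5) mod 60 = 29.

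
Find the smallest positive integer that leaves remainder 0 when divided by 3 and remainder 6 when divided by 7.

6

x ≡ 0 (mod 3) gives x ∈ {0, 3, 6}.
The first of these with x mod 7 = 6 is 6.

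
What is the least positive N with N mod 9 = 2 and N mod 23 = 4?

x ≡ 2 (mod 9) gives x ∈ {2, 11, 20, 29, 38, 47, 56, 65, …}.
The first of these with x mod 23 = 4 is 119.

119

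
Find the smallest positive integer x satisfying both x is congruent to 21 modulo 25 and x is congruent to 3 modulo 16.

x ≡ 3 (mod 16) gives x ∈ {3, 19, 35, 51, 67, 83, 99, 115, …}.
The first of these with x mod 25 = 21 is 371.

371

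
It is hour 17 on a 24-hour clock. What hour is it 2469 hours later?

14

2469 mod 24 = 21 (since 102·24 = 2448).
(17 + 21) mod 24 = 14.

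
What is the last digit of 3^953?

3

Powers of 3 mod 10 repeat with period 4: 3, 9, 7, 1.
953 mod 4 = 1, so the last digit matches 3^1 = 3.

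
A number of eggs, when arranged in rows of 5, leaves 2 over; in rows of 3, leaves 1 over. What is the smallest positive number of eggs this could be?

x ≡ 1 (mod 3) gives x ∈ {1, 4, 7}.
The first of these with x mod 5 = 2 is 7.

7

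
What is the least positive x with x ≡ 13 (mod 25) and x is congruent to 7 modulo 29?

x ≡ 13 (mod 25) gives x ∈ {13, 38, 63, 88, 113, 138, 163, 188, …}.
The first of these with x mod 29 = 7 is 413.

413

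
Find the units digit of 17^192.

Last digits of 7^n: 7, 9, 3, 1 (period 4).
192 leaves remainder 0 on division by 4, so 17^192 ends in 1.

1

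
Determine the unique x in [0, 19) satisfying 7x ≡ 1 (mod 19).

The inverse of 7 mod 19 is 11 (since 7·11 = 77 ≡ 1).
So x ≡ 11·1 = 11 ≡ 11 (mod 19).
Check: 7·11 = 77 = 4·19 + 1.

11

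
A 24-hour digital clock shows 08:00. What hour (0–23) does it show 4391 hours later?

7

Dividing 4391 by 24 gives quotient 182 and remainder 23.
(8 + 23) mod 24 = 7.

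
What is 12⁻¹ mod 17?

10

17 = 1·12 + 5
12 = 2·5 + 2
5 = 2·2 + 1
2 = 2·1 + 0
Back-substituting gives 12·10 ≡ 1 (mod 17).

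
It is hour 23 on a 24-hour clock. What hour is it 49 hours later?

0

49 mod 24 = 1 (since 2·24 = 48).
(23 + 1) mod 24 = 0.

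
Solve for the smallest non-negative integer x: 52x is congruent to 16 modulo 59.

23

The inverse of 52 mod 59 is 42 (since 52·42 = 2184 ≡ 1).
Multiplying both sides by 42: x ≡ 42·16 = 672 ≡ 23 (mod 59).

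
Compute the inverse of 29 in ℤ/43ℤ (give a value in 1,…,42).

3

29·3 = 87 = 2·43 + 1, so 29⁻¹ ≡ 3 (mod 43).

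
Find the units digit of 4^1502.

The units digit of 4^n cycles with period 2: 4, 6, …
1502 mod 2 = 0, so the last digit matches 4^2 = 6.

6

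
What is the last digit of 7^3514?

Last digits of 7^n: 7, 9, 3, 1 (period 4).
3514 mod 4 = 2, so the last digit matches 7^2 = 9.

9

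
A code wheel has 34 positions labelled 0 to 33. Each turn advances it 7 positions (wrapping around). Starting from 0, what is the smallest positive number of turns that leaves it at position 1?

34 = 4·7 + 6
7 = 1·6 + 1
6 = 6·1 + 0
Back-substituting gives 7·5 ≡ 1 (mod 34).

5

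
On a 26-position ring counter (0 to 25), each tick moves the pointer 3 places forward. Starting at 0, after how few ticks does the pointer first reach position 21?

3⁻¹ ≡ 9 (mod 26) because 3·9 = 27 = 1·26 + 1.
Multiplying both sides by 9: x ≡ 9·21 = 189 ≡ 7 (mod 26).

7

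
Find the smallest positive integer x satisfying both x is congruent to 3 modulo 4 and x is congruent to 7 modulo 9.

x ≡ 3 (mod 4) gives x ∈ {3, 7}.
The first of these with x mod 9 = 7 is 7.

7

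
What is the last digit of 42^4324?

6

Powers of 2 mod 10 repeat with period 4: 2, 4, 8, 6.
4324 mod 4 = 0, so the last digit matches 2^4 = 6.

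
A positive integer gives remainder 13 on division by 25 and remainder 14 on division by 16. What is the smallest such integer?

238

Since 16·11 ≡ 1 (mod 25), take x = 14 + 16·((13−14)·11 mod 25) = 14 + 16·14 = 238.
Check: 238 mod 25 = 13, 238 mod 16 = 14.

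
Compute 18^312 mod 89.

45

Successive squares of 18 mod 89: 18^1≡18, 18^2≡57, 18^4≡45, 18^8≡67, 18^16≡39, 18^32≡8, 18^64≡64, 18^128≡2, 18^256≡4.
Since 312 = 8 + 16 + 32 + 256 in binary, 18^312 ≡ 67·39·8·4 ≡ 45 (mod 89).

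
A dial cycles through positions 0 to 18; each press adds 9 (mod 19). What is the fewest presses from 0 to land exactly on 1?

17

9·17 = 153 = 8·19 + 1, so 9⁻¹ ≡ 17 (mod 19).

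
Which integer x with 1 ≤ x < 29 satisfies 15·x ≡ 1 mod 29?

29 = 1·15 + 14
15 = 1·14 + 1
14 = 14·1 + 0
Back-substituting gives 15·2 ≡ 1 (mod 29).

2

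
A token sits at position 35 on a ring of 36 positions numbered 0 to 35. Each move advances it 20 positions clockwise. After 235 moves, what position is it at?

19

235·20 = 4700.
4700 = 130·36 + 20, so 4700 mod 36 = 20.
(35 + 20) mod 36 = 19.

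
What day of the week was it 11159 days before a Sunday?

Saturday

11159 − 1594·7 = 1, so 11159 ≡ 1 (mod 7).
Sunday − 1 day → Saturday.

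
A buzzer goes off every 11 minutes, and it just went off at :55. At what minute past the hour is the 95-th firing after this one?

20

95·11 = 1045.
1045 mod 60 = 25 (since 17·60 = 1020).
(55 + 25) mod 60 = 20.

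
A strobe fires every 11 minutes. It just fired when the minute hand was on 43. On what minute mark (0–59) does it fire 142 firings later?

142·11 = 1562.
1562 − 26·60 = 2, so 1562 ≡ 2 (mod 60).
(43 + 2) mod 60 = 45.

45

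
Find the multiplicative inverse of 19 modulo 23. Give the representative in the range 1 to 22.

17

23 = 1·19 + 4
19 = 4·4 + 3
4 = 1·3 + 1
3 = 3·1 + 0
Back-substituting gives 19·17 ≡ 1 (mod 23).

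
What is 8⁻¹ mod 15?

15 = 1·8 + 7
8 = 1·7 + 1
7 = 7·1 + 0
Back-substituting gives 8·2 ≡ 1 (mod 15).

2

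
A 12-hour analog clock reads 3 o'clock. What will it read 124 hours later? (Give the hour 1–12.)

124 − 10·12 = 4, so 124 ≡ 4 (mod 12).
3 + 4 → 7 on a 12-hour dial.

7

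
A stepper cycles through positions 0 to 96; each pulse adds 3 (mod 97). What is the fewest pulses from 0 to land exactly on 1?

3·65 = 195 = 2·97 + 1, so 3⁻¹ ≡ 65 (mod 97).

65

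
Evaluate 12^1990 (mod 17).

By repeated squaring mod 17: 12^1≡12, 12^2≡8, 12^4≡13, 12^8≡16, 12^16≡1, 12^32≡1, 12^64≡1, 12^128≡1, 12^256≡1, 12^512≡1, 12^1024≡1.
1990 = 2 + 4 + 64 + 128 + 256 + 512 + 1024, so 12^1990 ≡ 8·13·1·1·1·1·1 ≡ 2 (mod 17).

2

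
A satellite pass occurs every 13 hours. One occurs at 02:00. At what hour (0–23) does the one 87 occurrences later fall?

5

87·13 = 1131.
Dividing 1131 by 24 gives quotient 47 and remainder 3.
(2 + 3) mod 24 = 5.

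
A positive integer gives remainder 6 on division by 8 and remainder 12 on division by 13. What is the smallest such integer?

Since 13·5 ≡ 1 (mod 8), take x = 12 + 13·((6−12)·5 mod 8) = 12 + 13·2 = 38.
Check: 38 mod 8 = 6, 38 mod 13 = 12.

38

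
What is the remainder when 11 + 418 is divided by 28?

Dividing 418 by 28 gives quotient 14 and remainder 26.
(11 + 26) mod 28 = 9.

9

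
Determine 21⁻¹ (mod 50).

21·31 = 651 = 13·50 + 1, so 21⁻¹ ≡ 31 (mod 50).

31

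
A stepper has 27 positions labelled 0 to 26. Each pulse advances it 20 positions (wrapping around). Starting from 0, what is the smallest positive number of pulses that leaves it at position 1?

23

20·23 = 460 = 17·27 + 1, so 20⁻¹ ≡ 23 (mod 27).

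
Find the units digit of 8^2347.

2

The units digit of 8^n cycles with period 4: 8, 4, 2, 6, …
2347 mod 4 = 3, so the last digit matches 8^3 = 2.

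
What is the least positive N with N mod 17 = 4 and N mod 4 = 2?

38

x ≡ 2 (mod 4) gives x ∈ {2, 6, 10, 14, 18, 22, 26, 30, …}.
The first of these with x mod 17 = 4 is 38.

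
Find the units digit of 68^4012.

The units digit of 68^n cycles with period 4: 8, 4, 2, 6, …
4012 mod 4 = 0, so the last digit matches 8^4 = 6.

6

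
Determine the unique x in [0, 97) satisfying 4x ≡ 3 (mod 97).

The inverse of 4 mod 97 is 73 (since 4·73 = 292 ≡ 1).
So x ≡ 73·3 = 219 ≡ 25 (mod 97).

25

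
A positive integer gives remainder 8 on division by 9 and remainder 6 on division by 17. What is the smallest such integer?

125

x ≡ 8 (mod 9) gives x ∈ {8, 17, 26, 35, 44, 53, 62, 71, …}.
The first of these with x mod 17 = 6 is 125.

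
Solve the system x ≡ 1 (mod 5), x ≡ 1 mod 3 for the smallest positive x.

Since 3·2 ≡ 1 (mod 5), take x = 1 + 3·((1−1)·2 mod 5) = 1 + 3·0 = 1.
Check: 1 mod 5 = 1, 1 mod 3 = 1.

1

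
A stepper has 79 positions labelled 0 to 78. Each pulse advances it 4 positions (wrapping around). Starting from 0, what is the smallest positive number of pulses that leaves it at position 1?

79 = 19·4 + 3
4 = 1·3 + 1
3 = 3·1 + 0
Back-substituting gives 4·20 ≡ 1 (mod 79).

20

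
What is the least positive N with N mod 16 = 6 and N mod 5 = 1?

x ≡ 1 (mod 5) gives x ∈ {1, 6}.
The first of these with x mod 16 = 6 is 6.

6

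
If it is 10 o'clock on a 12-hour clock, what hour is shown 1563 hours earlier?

1563 = 130·12 + 3, so 1563 mod 12 = 3.
10 − 3 → 7 on a 12-hour dial.

7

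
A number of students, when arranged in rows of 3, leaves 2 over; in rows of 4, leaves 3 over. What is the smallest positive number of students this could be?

x ≡ 2 (mod 3) gives x ∈ {2, 5, 8, 11}.
The first of these with x mod 4 = 3 is 11.

11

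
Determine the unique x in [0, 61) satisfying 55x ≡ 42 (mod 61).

The inverse of 55 mod 61 is 10 (since 55·10 = 550 ≡ 1).
Multiplying both sides by 10: x ≡ 10·42 = 420 ≡ 54 (mod 61).

54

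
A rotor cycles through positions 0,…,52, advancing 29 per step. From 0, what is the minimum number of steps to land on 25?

The inverse of 29 mod 53 is 11 (since 29·11 = 319 ≡ 1).
So x ≡ 11·25 = 275 ≡ 10 (mod 53).
Check: 29·10 = 290 = 5·53 + 25.

10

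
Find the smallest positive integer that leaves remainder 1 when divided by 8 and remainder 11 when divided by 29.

x ≡ 1 (mod 8) gives x ∈ {1, 9, 17, 25, 33, 41, 49, 57, …}.
The first of these with x mod 29 = 11 is 185.

185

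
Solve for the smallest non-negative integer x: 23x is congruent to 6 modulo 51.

23⁻¹ ≡ 20 (mod 51) because 23·20 = 460 = 9·51 + 1.
Multiplying both sides by 20: x ≡ 20·6 = 120 ≡ 18 (mod 51).
Check: 23·18 = 414 = 8·51 + 6.

18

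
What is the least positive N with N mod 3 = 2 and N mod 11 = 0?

11

x ≡ 2 (mod 3) gives x ∈ {2, 5, 8, 11}.
The first of these with x mod 11 = 0 is 11.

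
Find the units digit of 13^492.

1

The units digit of 13^n cycles with period 4: 3, 9, 7, 1, …
492 leaves remainder 0 on division by 4, so 13^492 ends in 1.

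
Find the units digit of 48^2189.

8

Powers of 8 mod 10 repeat with period 4: 8, 4, 2, 6.
2189 mod 4 = 1, so the last digit matches 8^1 = 8.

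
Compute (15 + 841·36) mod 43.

841·36 = 30276.
30276 = 704·43 + 4, so 30276 mod 43 = 4.
(15 + 4) mod 43 = 19.

19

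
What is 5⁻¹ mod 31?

25

31 = 6·5 + 1
5 = 5·1 + 0
Back-substituting gives 5·25 ≡ 1 (mod 31).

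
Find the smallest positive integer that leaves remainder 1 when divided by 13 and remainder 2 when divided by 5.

27

x ≡ 2 (mod 5) gives x ∈ {2, 7, 12, 17, 22, 27}.
The first of these with x mod 13 = 1 is 27.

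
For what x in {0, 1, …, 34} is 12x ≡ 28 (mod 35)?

14

12⁻¹ ≡ 3 (mod 35) because 12·3 = 36 = 1·35 + 1.
Multiplying both sides by 3: x ≡ 3·28 = 84 ≡ 14 (mod 35).
Check: 12·14 = 168 = 4·35 + 28.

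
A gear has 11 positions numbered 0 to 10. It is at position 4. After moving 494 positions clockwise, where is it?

494 = 44·11 + 10, so 494 mod 11 = 10.
(4 + 10) mod 11 = 3.

3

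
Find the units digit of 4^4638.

6

The units digit of 4^n cycles with period 2: 4, 6, …
4638 leaves remainder 0 on division by 2, so 4^4638 ends in 6.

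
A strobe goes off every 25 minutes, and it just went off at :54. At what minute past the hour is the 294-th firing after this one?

24

294·25 = 7350.
Dividing 7350 by 60 gives quotient 122 and remainder 30.
(54 + 30) mod 60 = 24.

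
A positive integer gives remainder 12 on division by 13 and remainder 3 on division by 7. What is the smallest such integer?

38

Since 7·2 ≡ 1 (mod 13), take x = 3 + 7·((12−3)·2 mod 13) = 3 + 7·5 = 38.
Check: 38 mod 13 = 12, 38 mod 7 = 3.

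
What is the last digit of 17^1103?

3

The units digit of 17^n cycles with period 4: 7, 9, 3, 1, …
1103 mod 4 = 3, so the last digit matches 7^3 = 3.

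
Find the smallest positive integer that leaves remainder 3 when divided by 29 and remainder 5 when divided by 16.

293

x ≡ 5 (mod 16) gives x ∈ {5, 21, 37, 53, 69, 85, 101, 117, …}.
The first of these with x mod 29 = 3 is 293.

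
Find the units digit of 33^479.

Last digits of 3^n: 3, 9, 7, 1 (period 4).
479 leaves remainder 3 on division by 4, so 33^479 ends in 7.

7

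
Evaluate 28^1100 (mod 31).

Successive squares of 28 mod 31: 28^1≡28, 28^2≡9, 28^4≡19, 28^8≡20, 28^16≡28, 28^32≡9, 28^64≡19, 28^128≡20, 28^256≡28, 28^512≡9, 28^1024≡19.
Since 1100 = 4 + 8 + 64 + 1024 in binary, 28^1100 ≡ 19·20·19·19 ≡ 5 (mod 31).

5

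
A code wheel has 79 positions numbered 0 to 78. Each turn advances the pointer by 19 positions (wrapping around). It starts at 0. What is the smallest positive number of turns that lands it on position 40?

19⁻¹ ≡ 25 (mod 79) because 19·25 = 475 = 6·79 + 1.
So x ≡ 25·40 = 1000 ≡ 52 (mod 79).

52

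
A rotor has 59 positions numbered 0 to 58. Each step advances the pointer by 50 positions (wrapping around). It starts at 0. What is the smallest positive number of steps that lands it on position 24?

17

The inverse of 50 mod 59 is 13 (since 50·13 = 650 ≡ 1).
Multiplying both sides by 13: x ≡ 13·24 = 312 ≡ 17 (mod 59).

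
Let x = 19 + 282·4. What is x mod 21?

282·4 = 1128.
1128 = 53·21 + 15, so 1128 mod 21 = 15.
(19 + 15) mod 21 = 13.

13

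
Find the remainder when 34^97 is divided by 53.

51

Square-and-reduce mod 53: 34^1≡34, 34^2≡43, 34^4≡47, 34^8≡36, 34^16≡24, 34^32≡46, 34^64≡49.
Since 97 = 1 + 32 + 64 in binary, 34^97 ≡ 34·46·49 ≡ 51 (mod 53).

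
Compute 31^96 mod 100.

81

Successive squares of 31 mod 100: 31^1≡31, 31^2≡61, 31^4≡21, 31^8≡41, 31^16≡81, 31^32≡61, 31^64≡21.
Since 96 = 32 + 64 in binary, 31^96 ≡ 61·21 ≡ 81 (mod 100).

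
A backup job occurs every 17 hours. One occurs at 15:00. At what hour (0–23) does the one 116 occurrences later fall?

116·17 = 1972.
1972 mod 24 = 4 (since 82·24 = 1968).
(15 + 4) mod 24 = 19.

19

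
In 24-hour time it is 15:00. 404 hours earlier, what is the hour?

19

Dividing 404 by 24 gives quotient 16 and remainder 20.
(15 − 20) mod 24 = 19.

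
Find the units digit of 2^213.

Powers of 2 mod 10 repeat with period 4: 2, 4, 8, 6.
213 mod 4 = 1, so the last digit matches 2^1 = 2.

2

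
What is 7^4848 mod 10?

1

Last digits of 7^n: 7, 9, 3, 1 (period 4).
4848 mod 4 = 0, so the last digit matches 7^4 = 1.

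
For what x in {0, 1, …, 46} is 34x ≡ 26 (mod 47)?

45

34⁻¹ ≡ 18 (mod 47) because 34·18 = 612 = 13·47 + 1.
Multiplying both sides by 18: x ≡ 18·26 = 468 ≡ 45 (mod 47).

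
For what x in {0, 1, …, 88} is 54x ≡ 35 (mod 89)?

88

54⁻¹ ≡ 61 (mod 89) because 54·61 = 3294 = 37·89 + 1.
Multiplying both sides by 61: x ≡ 61·35 = 2135 ≡ 88 (mod 89).
Check: 54·88 = 4752 = 53·89 + 35.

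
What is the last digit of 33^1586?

9

Powers of 3 mod 10 repeat with period 4: 3, 9, 7, 1.
1586 leaves remainder 2 on division by 4, so 33^1586 ends in 9.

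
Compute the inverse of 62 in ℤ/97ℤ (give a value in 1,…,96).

97 = 1·62 + 35
62 = 1·35 + 27
35 = 1·27 + 8
27 = 3·8 + 3
8 = 2·3 + 2
3 = 1·2 + 1
2 = 2·1 + 0
Back-substituting gives 62·36 ≡ 1 (mod 97).

36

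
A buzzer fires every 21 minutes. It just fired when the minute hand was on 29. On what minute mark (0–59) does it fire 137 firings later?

26

137·21 = 2877.
2877 mod 60 = 57 (since 47·60 = 2820).
(29 + 57) mod 60 = 26.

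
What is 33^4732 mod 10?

Powers of 3 mod 10 repeat with period 4: 3, 9, 7, 1.
4732 mod 4 = 0, so the last digit matches 3^4 = 1.

1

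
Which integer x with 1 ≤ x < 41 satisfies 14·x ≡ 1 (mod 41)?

3

14·3 = 42 = 1·41 + 1, so 14⁻¹ ≡ 3 (mod 41).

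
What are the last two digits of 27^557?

Square-and-reduce mod 100: 27^1≡27, 27^2≡29, 27^4≡41, 27^8≡81, 27^16≡61, 27^32≡21, 27^64≡41, 27^128≡81, 27^256≡61, 27^512≡21.
557 = 1 + 4 + 8 + 32 + 512, so 27^557 ≡ 27·41·81·21·21 ≡ 47 (mod 100).

47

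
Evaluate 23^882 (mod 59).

Square-and-reduce mod 59: 23^1≡23, 23^2≡57, 23^4≡4, 23^8≡16, 23^16≡20, 23^32≡46, 23^64≡51, 23^128≡5, 23^256≡25, 23^512≡35.
Since 882 = 2 + 16 + 32 + 64 + 256 + 512 in binary, 23^882 ≡ 57·20·46·51·25·35 ≡ 5 (mod 59).

5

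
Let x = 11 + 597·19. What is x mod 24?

597·19 = 11343.
11343 = 472·24 + 15, so 11343 mod 24 = 15.
(11 + 15) mod 24 = 2.

2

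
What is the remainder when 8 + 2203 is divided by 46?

2203 = 47·46 + 41, so 2203 mod 46 = 41.
(8 + 41) mod 46 = 3.

3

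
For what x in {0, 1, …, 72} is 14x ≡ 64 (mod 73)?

The inverse of 14 mod 73 is 47 (since 14·47 = 658 ≡ 1).
Multiplying both sides by 47: x ≡ 47·64 = 3008 ≡ 15 (mod 73).

15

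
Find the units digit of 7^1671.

The units digit of 7^n cycles with period 4: 7, 9, 3, 1, …
1671 leaves remainder 3 on division by 4, so 7^1671 ends in 3.

3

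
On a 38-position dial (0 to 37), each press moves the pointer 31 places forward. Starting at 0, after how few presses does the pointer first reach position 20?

8

The inverse of 31 mod 38 is 27 (since 31·27 = 837 ≡ 1).
So x ≡ 27·20 = 540 ≡ 8 (mod 38).
Check: 31·8 = 248 = 6·38 + 20.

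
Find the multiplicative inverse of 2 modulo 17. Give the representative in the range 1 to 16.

9

17 = 8·2 + 1
2 = 2·1 + 0
Back-substituting gives 2·9 ≡ 1 (mod 17).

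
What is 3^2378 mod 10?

The units digit of 3^n cycles with period 4: 3, 9, 7, 1, …
2378 leaves remainder 2 on division by 4, so 3^2378 ends in 9.

9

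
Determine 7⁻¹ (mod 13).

2

13 = 1·7 + 6
7 = 1·6 + 1
6 = 6·1 + 0
Back-substituting gives 7·2 ≡ 1 (mod 13).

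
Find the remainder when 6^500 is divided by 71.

Successive squares of 6 mod 71: 6^1≡6, 6^2≡36, 6^4≡18, 6^8≡40, 6^16≡38, 6^32≡24, 6^64≡8, 6^128≡64, 6^256≡49.
500 = 4 + 16 + 32 + 64 + 128 + 256, so 6^500 ≡ 18·38·24·8·64·49 ≡ 20 (mod 71).

20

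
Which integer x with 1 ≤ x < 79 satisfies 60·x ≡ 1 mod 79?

54

60·54 = 3240 = 41·79 + 1, so 60⁻¹ ≡ 54 (mod 79).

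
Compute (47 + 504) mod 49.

Dividing 504 by 49 gives quotient 10 and remainder 14.
(47 + 14) mod 49 = 12.

12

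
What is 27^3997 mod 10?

The units digit of 27^n cycles with period 4: 7, 9, 3, 1, …
3997 mod 4 = 1, so the last digit matches 7^1 = 7.

7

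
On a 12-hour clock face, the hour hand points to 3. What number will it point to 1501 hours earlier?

2

1501 = 125·12 + 1, so 1501 mod 12 = 1.
3 − 1 → 2 on a 12-hour dial.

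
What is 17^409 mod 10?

Last digits of 7^n: 7, 9, 3, 1 (period 4).
409 mod 4 = 1, so the last digit matches 7^1 = 7.

7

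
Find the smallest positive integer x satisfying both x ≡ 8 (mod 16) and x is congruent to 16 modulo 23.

200

x ≡ 8 (mod 16) gives x ∈ {8, 24, 40, 56, 72, 88, 104, 120, …}.
The first of these with x mod 23 = 16 is 200.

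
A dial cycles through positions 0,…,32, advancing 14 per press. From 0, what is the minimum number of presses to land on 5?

The inverse of 14 mod 33 is 26 (since 14·26 = 364 ≡ 1).
Multiplying both sides by 26: x ≡ 26·5 = 130 ≡ 31 (mod 33).

31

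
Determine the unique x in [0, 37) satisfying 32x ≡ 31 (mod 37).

16

The inverse of 32 mod 37 is 22 (since 32·22 = 704 ≡ 1).
Multiplying both sides by 22: x ≡ 22·31 = 682 ≡ 16 (mod 37).
Check: 32·16 = 512 = 13·37 + 31.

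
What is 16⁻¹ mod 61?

42

16·42 = 672 = 11·61 + 1, so 16⁻¹ ≡ 42 (mod 61).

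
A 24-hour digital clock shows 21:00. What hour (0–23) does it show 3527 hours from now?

20

3527 = 146·24 + 23, so 3527 mod 24 = 23.
(21 + 23) mod 24 = 20.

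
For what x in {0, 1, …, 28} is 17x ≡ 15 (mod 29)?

6

The inverse of 17 mod 29 is 12 (since 17·12 = 204 ≡ 1).
So x ≡ 12·15 = 180 ≡ 6 (mod 29).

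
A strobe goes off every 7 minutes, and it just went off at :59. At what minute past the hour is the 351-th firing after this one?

351·7 = 2457.
Dividing 2457 by 60 gives quotient 40 and remainder 57.
(59 + 57) mod 60 = 56.

56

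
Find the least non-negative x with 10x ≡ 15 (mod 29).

16

The inverse of 10 mod 29 is 3 (since 10·3 = 30 ≡ 1).
Multiplying both sides by 3: x ≡ 3·15 = 45 ≡ 16 (mod 29).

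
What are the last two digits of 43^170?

By repeated squaring mod 100: 43^1≡43, 43^2≡49, 43^4≡1, 43^8≡1, 43^16≡1, 43^32≡1, 43^64≡1, 43^128≡1.
Since 170 = 2 + 8 + 32 + 128 in binary, 43^170 ≡ 49·1·1·1 ≡ 49 (mod 100).

49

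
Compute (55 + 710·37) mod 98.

710·37 = 26270.
Dividing 26270 by 98 gives quotient 268 and remainder 6.
(55 + 6) mod 98 = 61.

61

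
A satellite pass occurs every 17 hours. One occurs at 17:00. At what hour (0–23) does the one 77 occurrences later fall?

6

77·17 = 1309.
1309 = 54·24 + 13, so 1309 mod 24 = 13.
(17 + 13) mod 24 = 6.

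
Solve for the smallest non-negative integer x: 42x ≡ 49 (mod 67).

57

42⁻¹ ≡ 8 (mod 67) because 42·8 = 336 = 5·67 + 1.
So x ≡ 8·49 = 392 ≡ 57 (mod 67).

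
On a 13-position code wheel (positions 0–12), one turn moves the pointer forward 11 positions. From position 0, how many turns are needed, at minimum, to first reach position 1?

11·6 = 66 = 5·13 + 1, so 11⁻¹ ≡ 6 (mod 13).

6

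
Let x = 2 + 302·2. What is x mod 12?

302·2 = 604.
604 − 50·12 = 4, so 604 ≡ 4 (mod 12).
(2 + 4) mod 12 = 6.

6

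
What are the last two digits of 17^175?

Successive squares of 17 mod 100: 17^1≡17, 17^2≡89, 17^4≡21, 17^8≡41, 17^16≡81, 17^32≡61, 17^64≡21, 17^128≡41.
Since 175 = 1 + 2 + 4 + 8 + 32 + 128 in binary, 17^175 ≡ 17·89·21·41·61·41 ≡ 93 (mod 100).

93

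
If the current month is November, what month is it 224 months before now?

Dividing 224 by 12 gives quotient 18 and remainder 8.
November − 8 months → March.

March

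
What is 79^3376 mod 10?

1

Powers of 9 mod 10 repeat with period 2: 9, 1.
3376 mod 2 = 0, so the last digit matches 9^2 = 1.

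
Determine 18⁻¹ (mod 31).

18·19 = 342 = 11·31 + 1, so 18⁻¹ ≡ 19 (mod 31).

19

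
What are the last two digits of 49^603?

By repeated squaring mod 100: 49^1≡49, 49^2≡1, 49^4≡1, 49^8≡1, 49^16≡1, 49^32≡1, 49^64≡1, 49^128≡1, 49^256≡1, 49^512≡1.
603 = 1 + 2 + 8 + 16 + 64 + 512, so 49^603 ≡ 49·1·1·1·1·1 ≡ 49 (mod 100).

49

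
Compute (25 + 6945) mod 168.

6945 − 41·168 = 57, so 6945 ≡ 57 (mod 168).
(25 + 57) mod 168 = 82.

82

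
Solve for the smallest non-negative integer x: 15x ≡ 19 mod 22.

The inverse of 15 mod 22 is 3 (since 15·3 = 45 ≡ 1).
Multiplying both sides by 3: x ≡ 3·19 = 57 ≡ 13 (mod 22).
Check: 15·13 = 195 = 8·22 + 19.

13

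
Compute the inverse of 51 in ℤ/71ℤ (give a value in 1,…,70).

51·39 = 1989 = 28·71 + 1, so 51⁻¹ ≡ 39 (mod 71).

39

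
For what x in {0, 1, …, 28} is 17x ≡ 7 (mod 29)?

17⁻¹ ≡ 12 (mod 29) because 17·12 = 204 = 7·29 + 1.
So x ≡ 12·7 = 84 ≡ 26 (mod 29).
Check: 17·26 = 442 = 15·29 + 7.

26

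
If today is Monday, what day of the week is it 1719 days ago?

Thursday

1719 = 245·7 + 4, so 1719 mod 7 = 4.
Monday − 4 days → Thursday.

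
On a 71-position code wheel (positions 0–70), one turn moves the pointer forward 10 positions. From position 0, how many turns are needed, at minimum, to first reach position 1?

64

71 = 7·10 + 1
10 = 10·1 + 0
Back-substituting gives 10·64 ≡ 1 (mod 71).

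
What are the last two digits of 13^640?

01

Successive squares of 13 mod 100: 13^1≡13, 13^2≡69, 13^4≡61, 13^8≡21, 13^16≡41, 13^32≡81, 13^64≡61, 13^128≡21, 13^256≡41, 13^512≡81.
640 = 128 + 512, so 13^640 ≡ 21·81 ≡ 1 (mod 100).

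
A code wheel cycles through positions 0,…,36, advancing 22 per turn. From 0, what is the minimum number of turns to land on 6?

7

22⁻¹ ≡ 32 (mod 37) because 22·32 = 704 = 19·37 + 1.
Multiplying both sides by 32: x ≡ 32·6 = 192 ≡ 7 (mod 37).
Check: 22·7 = 154 = 4·37 + 6.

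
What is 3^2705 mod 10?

3

Last digits of 3^n: 3, 9, 7, 1 (period 4).
2705 mod 4 = 1, so the last digit matches 3^1 = 3.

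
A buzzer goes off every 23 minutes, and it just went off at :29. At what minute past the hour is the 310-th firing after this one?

310·23 = 7130.
7130 = 118·60 + 50, so 7130 mod 60 = 50.
(29 + 50) mod 60 = 19.

19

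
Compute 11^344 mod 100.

41

Square-and-reduce mod 100: 11^1≡11, 11^2≡21, 11^4≡41, 11^8≡81, 11^16≡61, 11^32≡21, 11^64≡41, 11^128≡81, 11^256≡61.
Since 344 = 8 + 16 + 64 + 256 in binary, 11^344 ≡ 81·61·41·61 ≡ 41 (mod 100).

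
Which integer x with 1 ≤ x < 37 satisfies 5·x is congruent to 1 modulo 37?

5·15 = 75 = 2·37 + 1, so 5⁻¹ ≡ 15 (mod 37).

15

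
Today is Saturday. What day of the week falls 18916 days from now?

Monday

Dividing 18916 by 7 gives quotient 2702 and remainder 2.
Saturday + 2 days → Monday.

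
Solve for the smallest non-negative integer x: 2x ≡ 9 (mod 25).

The inverse of 2 mod 25 is 13 (since 2·13 = 26 ≡ 1).
So x ≡ 13·9 = 117 ≡ 17 (mod 25).

17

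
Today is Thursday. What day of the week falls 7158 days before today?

Sunday

7158 − 1022·7 = 4, so 7158 ≡ 4 (mod 7).
Thursday − 4 days → Sunday.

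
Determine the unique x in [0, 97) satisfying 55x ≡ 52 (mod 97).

55⁻¹ ≡ 30 (mod 97) because 55·30 = 1650 = 17·97 + 1.
So x ≡ 30·52 = 1560 ≡ 8 (mod 97).

8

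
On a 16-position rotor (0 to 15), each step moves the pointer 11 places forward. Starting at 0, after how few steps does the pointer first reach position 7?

The inverse of 11 mod 16 is 3 (since 11·3 = 33 ≡ 1).
Multiplying both sides by 3: x ≡ 3·7 = 21 ≡ 5 (mod 16).
Check: 11·5 = 55 = 3·16 + 7.

5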